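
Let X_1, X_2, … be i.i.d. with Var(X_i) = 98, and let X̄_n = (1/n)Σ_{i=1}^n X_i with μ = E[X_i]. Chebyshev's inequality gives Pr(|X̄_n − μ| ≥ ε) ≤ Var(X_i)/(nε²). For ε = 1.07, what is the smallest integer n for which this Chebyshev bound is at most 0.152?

Require 98/(n·1.07²) ≤ 0.152, i.e. n ≥ 98/(0.152·1.07²) = 563.138.
The smallest integer n is 564.

564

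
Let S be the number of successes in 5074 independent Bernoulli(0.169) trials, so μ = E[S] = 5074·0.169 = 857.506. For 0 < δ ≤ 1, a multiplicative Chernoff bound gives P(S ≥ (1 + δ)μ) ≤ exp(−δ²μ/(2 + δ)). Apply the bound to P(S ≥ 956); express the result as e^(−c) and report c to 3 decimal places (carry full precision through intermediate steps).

5.349

Write 956 = (1 + δ)μ, so δ = 956/857.506 − 1 = 0.114861…
Then the exponent is δ²μ/(2 + δ) = (956 − μ)² / (μ·(2 + δ)) = 5.349344.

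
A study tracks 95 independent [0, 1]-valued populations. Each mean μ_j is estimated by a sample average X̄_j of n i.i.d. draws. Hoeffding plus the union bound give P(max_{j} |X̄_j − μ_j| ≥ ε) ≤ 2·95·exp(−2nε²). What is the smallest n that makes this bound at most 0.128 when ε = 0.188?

104

Need 2·95·exp(−2nε²) ≤ 0.128, i.e. exp(−2nε²) ≤ 0.128/190.
So 2nε² ≥ ln(190/0.128) = 7.302749.
Hence n ≥ 7.302749/(2·0.188²) = 103.310.
The smallest integer n is 104.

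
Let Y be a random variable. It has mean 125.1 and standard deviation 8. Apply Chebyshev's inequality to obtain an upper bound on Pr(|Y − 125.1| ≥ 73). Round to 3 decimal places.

0.012

Chebyshev: Pr(|Y − μ| ≥ t) ≤ Var(Y)/t².
Var(Y) = σ² = 8² = 64.
Bound = 64 / 5329 = 0.0120.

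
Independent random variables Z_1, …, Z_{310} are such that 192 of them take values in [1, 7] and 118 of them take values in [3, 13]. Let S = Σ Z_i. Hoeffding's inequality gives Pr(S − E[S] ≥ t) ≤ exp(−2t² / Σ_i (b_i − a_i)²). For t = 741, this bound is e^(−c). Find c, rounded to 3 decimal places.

58.688

Σ(b_i − a_i)² = 192·6² + 118·10² = 18712.
c = 2t² / 18712 = 2·741² / 18712 = 58.6876.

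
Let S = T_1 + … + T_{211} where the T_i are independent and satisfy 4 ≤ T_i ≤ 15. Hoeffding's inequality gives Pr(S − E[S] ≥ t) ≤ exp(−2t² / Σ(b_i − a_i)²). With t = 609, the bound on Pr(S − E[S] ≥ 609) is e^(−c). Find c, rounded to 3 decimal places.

Σ(b_i − a_i)² = 211·(11)² = 25531.
c = 2t²/25531 = 2·609²/25531 = 29.0534.

29.053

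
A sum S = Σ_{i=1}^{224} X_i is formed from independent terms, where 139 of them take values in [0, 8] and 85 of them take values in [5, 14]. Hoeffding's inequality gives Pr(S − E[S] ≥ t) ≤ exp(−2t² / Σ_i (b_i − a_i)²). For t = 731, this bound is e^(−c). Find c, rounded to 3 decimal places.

67.722

Σ(b_i − a_i)² = 139·8² + 85·9² = 15781.
c = 2t² / 15781 = 2·731² / 15781 = 67.7221.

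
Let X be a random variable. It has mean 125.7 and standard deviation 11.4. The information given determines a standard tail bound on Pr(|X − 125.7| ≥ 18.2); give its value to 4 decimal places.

0.3923

Mean and variance are known, so Chebyshev's inequality applies.
Chebyshev: Pr(|X − μ| ≥ t) ≤ Var(X)/t².
Var(X) = σ² = 11.4² = 129.96.
Bound = 129.96 / 331.24 = 0.3923.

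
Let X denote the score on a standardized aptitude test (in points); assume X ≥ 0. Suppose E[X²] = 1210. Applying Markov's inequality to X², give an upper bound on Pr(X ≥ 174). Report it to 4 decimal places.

Since X ≥ 0, the event {X ≥ 174} is the same as {X² ≥ 30276}.
Markov's inequality applied to X² gives Pr(X² ≥ 30276) ≤ E[X²]/30276 = 1210/30276 = 0.0400.

0.0400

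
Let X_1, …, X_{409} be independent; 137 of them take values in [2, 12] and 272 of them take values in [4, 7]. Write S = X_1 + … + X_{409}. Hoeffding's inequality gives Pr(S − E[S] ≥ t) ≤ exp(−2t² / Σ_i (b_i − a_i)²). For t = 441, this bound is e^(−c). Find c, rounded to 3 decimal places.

24.087

Σ(b_i − a_i)² = 137·10² + 272·3² = 16148.
c = 2t² / 16148 = 2·441² / 16148 = 24.0873.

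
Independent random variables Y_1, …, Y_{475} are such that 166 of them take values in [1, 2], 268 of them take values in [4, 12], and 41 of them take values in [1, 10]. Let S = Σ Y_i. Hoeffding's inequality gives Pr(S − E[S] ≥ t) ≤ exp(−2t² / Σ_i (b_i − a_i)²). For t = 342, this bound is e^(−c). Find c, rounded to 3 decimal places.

11.334

Σ(b_i − a_i)² = 166·1² + 268·8² + 41·9² = 20639.
c = 2t² / 20639 = 2·342² / 20639 = 11.3343.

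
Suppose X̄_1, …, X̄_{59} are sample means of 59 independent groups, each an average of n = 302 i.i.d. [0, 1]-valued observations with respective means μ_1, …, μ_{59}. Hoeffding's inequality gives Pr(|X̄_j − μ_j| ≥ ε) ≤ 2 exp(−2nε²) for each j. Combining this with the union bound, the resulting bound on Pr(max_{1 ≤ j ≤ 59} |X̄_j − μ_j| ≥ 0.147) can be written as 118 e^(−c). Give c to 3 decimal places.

Union bound over the 59 events: Pr(max_{1 ≤ j ≤ 59} |X̄_j − μ_j| ≥ 0.147) ≤ 59·2·exp(−2nε²) = 118 exp(−2·302·0.147²).
So c = 2·302·0.147² = 13.0518.

13.052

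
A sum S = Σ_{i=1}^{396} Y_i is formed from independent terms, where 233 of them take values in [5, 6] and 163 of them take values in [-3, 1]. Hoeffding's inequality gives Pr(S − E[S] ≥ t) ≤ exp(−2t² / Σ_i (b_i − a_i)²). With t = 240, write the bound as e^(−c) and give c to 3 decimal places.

40.549

Σ(b_i − a_i)² = 233·1² + 163·4² = 2841.
c = 2t² / 2841 = 2·240² / 2841 = 40.5491.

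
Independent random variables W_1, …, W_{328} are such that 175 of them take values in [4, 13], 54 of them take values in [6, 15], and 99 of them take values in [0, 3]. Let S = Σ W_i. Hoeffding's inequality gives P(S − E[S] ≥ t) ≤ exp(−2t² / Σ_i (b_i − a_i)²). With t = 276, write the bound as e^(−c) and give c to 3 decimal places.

Σ(b_i − a_i)² = 175·9² + 54·9² + 99·3² = 19440.
c = 2t² / 19440 = 2·276² / 19440 = 7.8370.

7.837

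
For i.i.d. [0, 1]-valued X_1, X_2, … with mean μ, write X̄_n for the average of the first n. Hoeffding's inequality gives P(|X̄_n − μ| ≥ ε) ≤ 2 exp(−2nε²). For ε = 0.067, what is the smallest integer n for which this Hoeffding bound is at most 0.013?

561

Require 2·exp(−2nε²) ≤ 0.013, i.e. 2nε² ≥ ln(2/0.013) = 5.035953.
So n ≥ 5.035953 / (2·0.067²) = 560.921.
The smallest integer n is 561.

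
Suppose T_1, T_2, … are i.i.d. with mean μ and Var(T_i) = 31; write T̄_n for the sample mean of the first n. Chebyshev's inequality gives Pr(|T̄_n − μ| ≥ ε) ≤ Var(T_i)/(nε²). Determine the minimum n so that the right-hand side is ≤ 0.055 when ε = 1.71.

Require 31/(n·1.71²) ≤ 0.055, i.e. n ≥ 31/(0.055·1.71²) = 192.756.
The smallest integer n is 193.

193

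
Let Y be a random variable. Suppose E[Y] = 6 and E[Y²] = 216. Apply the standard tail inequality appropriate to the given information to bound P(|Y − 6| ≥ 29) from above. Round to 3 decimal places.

The first two moments determine the variance, so Chebyshev's inequality is the sharpest standard bound available.
Var(Y) = E[Y²] − (E[Y])² = 216 − 36 = 180.
Chebyshev's inequality: P(|Y − μ| ≥ t) ≤ Var(Y)/t² = 180/841 = 0.2140.

0.214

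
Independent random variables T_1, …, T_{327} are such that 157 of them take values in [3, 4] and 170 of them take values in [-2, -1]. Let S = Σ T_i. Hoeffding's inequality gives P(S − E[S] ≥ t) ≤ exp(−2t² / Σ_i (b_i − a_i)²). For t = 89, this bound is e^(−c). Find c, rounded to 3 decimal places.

48.446

Σ(b_i − a_i)² = 157·1² + 170·1² = 327.
c = 2t² / 327 = 2·89² / 327 = 48.4465.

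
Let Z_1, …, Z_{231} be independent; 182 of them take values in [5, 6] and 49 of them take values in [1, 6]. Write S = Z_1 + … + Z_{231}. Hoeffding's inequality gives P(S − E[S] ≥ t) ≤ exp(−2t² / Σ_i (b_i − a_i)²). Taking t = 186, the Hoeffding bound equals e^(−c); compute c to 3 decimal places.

Σ(b_i − a_i)² = 182·1² + 49·5² = 1407.
c = 2t² / 1407 = 2·186² / 1407 = 49.1770.

49.177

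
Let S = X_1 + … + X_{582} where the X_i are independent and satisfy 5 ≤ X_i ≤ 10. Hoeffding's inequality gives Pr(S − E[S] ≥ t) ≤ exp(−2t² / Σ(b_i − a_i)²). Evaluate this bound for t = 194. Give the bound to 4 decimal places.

0.0057

Σ(b_i − a_i)² = 582·(5)² = 14550.
Exponent = 2·194²/14550 = 5.1733.
Bound = exp(−5.1733) = 0.00567.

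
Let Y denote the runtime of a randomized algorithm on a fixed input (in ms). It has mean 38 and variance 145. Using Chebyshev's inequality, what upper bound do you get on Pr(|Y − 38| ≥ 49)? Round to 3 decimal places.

Chebyshev: Pr(|Y − μ| ≥ t) ≤ Var(Y)/t².
Bound = 145 / 2401 = 0.0604.

0.060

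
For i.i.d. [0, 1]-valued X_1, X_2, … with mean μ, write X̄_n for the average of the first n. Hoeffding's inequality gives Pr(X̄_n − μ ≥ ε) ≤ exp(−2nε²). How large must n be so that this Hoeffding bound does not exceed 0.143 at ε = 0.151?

Require exp(−2nε²) ≤ 0.143, i.e. 2nε² ≥ ln(1/0.143) = 1.944911.
So n ≥ 1.944911 / (2·0.151²) = 42.650.
The smallest integer n is 43.

43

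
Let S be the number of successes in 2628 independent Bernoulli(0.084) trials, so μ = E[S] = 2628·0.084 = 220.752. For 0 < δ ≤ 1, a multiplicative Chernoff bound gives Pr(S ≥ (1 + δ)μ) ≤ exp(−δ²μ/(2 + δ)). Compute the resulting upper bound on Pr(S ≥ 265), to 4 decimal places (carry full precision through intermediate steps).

Write 265 = (1 + δ)μ, so δ = 265/220.752 − 1 = 0.2004421…
Then the exponent is δ²μ/(2 + δ) = (265 − μ)² / (μ·(2 + δ)) = 4.030628.
Bound = exp(−4.030628) = 0.01776.

0.0178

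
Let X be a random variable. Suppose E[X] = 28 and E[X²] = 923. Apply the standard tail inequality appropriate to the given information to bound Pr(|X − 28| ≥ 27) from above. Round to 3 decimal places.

The first two moments determine the variance, so Chebyshev's inequality is the sharpest standard bound available.
Var(X) = E[X²] − (E[X])² = 923 − 784 = 139.
Chebyshev's inequality: Pr(|X − μ| ≥ t) ≤ Var(X)/t² = 139/729 = 0.1907.

0.191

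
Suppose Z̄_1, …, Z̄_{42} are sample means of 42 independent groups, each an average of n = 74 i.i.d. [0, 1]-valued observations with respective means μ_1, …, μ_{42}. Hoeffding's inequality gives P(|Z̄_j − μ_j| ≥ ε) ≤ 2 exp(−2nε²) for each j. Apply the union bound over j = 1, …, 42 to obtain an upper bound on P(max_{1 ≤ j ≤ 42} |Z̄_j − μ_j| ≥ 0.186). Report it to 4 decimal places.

Per-experiment Hoeffding bound: 2·exp(−2·74·0.186²) = 2·exp(−5.12021) = 0.01195.
Union bound over 42 events: 42·0.01195 = 0.50188.

0.5019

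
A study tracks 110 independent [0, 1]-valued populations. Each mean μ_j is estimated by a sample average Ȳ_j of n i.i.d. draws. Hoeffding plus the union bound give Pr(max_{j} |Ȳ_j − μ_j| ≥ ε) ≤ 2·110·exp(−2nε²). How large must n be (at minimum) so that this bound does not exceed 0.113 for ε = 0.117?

Need 2·110·exp(−2nε²) ≤ 0.113, i.e. exp(−2nε²) ≤ 0.113/220.
So 2nε² ≥ ln(220/0.113) = 7.573995.
Hence n ≥ 7.573995/(2·0.117²) = 276.645.
The smallest integer n is 277.

277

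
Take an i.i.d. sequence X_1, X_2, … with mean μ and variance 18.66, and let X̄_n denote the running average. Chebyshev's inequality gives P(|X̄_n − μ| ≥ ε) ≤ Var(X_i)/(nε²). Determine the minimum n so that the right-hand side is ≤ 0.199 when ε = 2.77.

Require 18.66/(n·2.77²) ≤ 0.199, i.e. n ≥ 18.66/(0.199·2.77²) = 12.221.
The smallest integer n is 13.

13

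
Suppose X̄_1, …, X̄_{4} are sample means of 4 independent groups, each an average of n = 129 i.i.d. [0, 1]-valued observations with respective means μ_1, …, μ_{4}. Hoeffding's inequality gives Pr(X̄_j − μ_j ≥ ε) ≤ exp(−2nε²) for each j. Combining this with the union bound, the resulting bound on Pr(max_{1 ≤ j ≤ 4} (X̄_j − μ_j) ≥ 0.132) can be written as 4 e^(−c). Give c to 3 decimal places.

4.495

Union bound over the 4 events: Pr(max_{1 ≤ j ≤ 4} (X̄_j − μ_j) ≥ 0.132) ≤ 4·exp(−2nε²) = 4 exp(−2·129·0.132²).
So c = 2·129·0.132² = 4.4954.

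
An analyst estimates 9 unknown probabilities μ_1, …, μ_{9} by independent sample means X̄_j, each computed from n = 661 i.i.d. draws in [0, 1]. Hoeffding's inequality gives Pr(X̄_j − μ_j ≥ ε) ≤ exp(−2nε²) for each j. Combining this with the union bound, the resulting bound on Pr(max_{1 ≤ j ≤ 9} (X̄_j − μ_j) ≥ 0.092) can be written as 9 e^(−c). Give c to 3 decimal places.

Union bound over the 9 events: Pr(max_{1 ≤ j ≤ 9} (X̄_j − μ_j) ≥ 0.092) ≤ 9·exp(−2nε²) = 9 exp(−2·661·0.092²).
So c = 2·661·0.092² = 11.1894.

11.189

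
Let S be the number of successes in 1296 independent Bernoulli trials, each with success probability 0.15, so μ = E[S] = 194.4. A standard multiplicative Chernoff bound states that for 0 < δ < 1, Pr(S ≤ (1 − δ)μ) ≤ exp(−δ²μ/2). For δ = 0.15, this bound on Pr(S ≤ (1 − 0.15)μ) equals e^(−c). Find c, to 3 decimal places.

2.187

c = δ²μ/2 = 0.15²·194.4/2 = 2.1870.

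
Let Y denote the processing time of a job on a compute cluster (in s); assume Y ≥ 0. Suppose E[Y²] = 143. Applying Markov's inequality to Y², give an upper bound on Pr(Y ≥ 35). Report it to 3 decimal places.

0.117

Since Y ≥ 0, the event {Y ≥ 35} is the same as {Y² ≥ 1225}.
Markov's inequality applied to Y² gives Pr(Y² ≥ 1225) ≤ E[Y²]/1225 = 143/1225 = 0.1167.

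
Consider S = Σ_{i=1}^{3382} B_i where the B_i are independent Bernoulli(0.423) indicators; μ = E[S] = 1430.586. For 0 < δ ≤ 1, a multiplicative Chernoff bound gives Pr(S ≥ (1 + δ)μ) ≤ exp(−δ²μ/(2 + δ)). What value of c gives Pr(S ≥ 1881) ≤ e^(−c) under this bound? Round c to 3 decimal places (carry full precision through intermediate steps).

61.262

Write 1881 = (1 + δ)μ, so δ = 1881/1430.586 − 1 = 0.3148458…
Then the exponent is δ²μ/(2 + δ) = (1881 − μ)² / (μ·(2 + δ)) = 61.261514.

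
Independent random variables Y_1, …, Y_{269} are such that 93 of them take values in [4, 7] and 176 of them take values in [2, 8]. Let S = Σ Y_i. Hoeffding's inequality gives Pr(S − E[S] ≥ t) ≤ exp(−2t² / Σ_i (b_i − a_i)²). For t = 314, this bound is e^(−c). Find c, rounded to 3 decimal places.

27.491

Σ(b_i − a_i)² = 93·3² + 176·6² = 7173.
c = 2t² / 7173 = 2·314² / 7173 = 27.4909.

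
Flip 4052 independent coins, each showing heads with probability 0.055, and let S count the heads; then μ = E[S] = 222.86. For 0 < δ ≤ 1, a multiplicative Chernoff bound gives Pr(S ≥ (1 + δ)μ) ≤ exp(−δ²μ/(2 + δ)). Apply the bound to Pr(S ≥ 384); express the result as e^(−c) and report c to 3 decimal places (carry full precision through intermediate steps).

Write 384 = (1 + δ)μ, so δ = 384/222.86 − 1 = 0.7230548…
Then the exponent is δ²μ/(2 + δ) = (384 − μ)² / (μ·(2 + δ)) = 42.787627.

42.788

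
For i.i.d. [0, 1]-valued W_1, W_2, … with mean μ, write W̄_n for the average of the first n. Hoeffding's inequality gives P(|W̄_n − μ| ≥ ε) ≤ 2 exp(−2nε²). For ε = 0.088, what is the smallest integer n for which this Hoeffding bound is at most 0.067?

Require 2·exp(−2nε²) ≤ 0.067, i.e. 2nε² ≥ ln(2/0.067) = 3.396210.
So n ≥ 3.396210 / (2·0.088²) = 219.280.
The smallest integer n is 220.

220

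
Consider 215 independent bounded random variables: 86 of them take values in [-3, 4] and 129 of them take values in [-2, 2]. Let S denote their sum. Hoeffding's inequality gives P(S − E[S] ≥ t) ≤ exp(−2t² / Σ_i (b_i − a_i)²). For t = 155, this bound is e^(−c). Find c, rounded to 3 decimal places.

7.654

Σ(b_i − a_i)² = 86·7² + 129·4² = 6278.
c = 2t² / 6278 = 2·155² / 6278 = 7.6537.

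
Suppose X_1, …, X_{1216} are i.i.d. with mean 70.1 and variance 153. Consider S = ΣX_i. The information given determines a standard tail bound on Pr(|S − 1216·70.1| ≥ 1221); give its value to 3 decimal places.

With mean and variance of each term known, Chebyshev's inequality bounds the deviation of the sum (or sample mean).
Var(S) = n·Var(X_i) = 1216·153 = 186048.
Chebyshev: Pr(|S − 1216·70.1| ≥ 1221) ≤ Var(S)/1221² = 186048/1490841 = 0.1248.

0.125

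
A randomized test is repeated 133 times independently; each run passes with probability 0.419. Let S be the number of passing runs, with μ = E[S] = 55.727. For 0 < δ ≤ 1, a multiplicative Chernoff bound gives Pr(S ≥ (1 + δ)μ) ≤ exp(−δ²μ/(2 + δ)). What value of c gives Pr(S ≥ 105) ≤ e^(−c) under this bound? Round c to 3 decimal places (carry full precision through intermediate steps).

15.105

Write 105 = (1 + δ)μ, so δ = 105/55.727 − 1 = 0.8841854…
Then the exponent is δ²μ/(2 + δ) = (105 − μ)² / (μ·(2 + δ)) = 15.105294.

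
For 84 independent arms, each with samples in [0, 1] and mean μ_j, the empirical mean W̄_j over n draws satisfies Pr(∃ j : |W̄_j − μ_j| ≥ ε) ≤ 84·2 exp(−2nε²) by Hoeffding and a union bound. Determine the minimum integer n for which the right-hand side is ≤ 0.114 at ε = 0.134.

204

Need 2·84·exp(−2nε²) ≤ 0.114, i.e. exp(−2nε²) ≤ 0.114/168.
So 2nε² ≥ ln(168/0.114) = 7.295521.
Hence n ≥ 7.295521/(2·0.134²) = 203.150.
The smallest integer n is 204.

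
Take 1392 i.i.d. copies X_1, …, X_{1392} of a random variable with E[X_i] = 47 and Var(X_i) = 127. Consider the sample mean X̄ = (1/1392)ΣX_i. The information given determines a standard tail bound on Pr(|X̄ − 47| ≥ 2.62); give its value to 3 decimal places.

0.013

With mean and variance of each term known, Chebyshev's inequality bounds the deviation of the sum (or sample mean).
Var(X̄) = Var(X_i)/n = 127/1392 = 0.091236.
Chebyshev: Pr(|X̄ − 47| ≥ 2.62) ≤ Var(X̄)/(2.62)² = 127/(1392·2.62²) = 0.0133.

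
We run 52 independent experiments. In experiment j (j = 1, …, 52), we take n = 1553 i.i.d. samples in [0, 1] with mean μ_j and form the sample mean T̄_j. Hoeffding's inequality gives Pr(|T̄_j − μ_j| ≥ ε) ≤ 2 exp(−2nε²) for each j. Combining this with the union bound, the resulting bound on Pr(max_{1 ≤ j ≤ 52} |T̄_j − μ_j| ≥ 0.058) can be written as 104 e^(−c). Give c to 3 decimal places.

10.449

Union bound over the 52 events: Pr(max_{1 ≤ j ≤ 52} |T̄_j − μ_j| ≥ 0.058) ≤ 52·2·exp(−2nε²) = 104 exp(−2·1553·0.058²).
So c = 2·1553·0.058² = 10.4486.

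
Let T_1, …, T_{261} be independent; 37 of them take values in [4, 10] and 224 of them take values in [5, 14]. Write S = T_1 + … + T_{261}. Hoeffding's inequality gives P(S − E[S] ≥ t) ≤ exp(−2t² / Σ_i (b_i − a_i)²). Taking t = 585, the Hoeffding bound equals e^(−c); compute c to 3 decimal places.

Σ(b_i − a_i)² = 37·6² + 224·9² = 19476.
c = 2t² / 19476 = 2·585² / 19476 = 35.1433.

35.143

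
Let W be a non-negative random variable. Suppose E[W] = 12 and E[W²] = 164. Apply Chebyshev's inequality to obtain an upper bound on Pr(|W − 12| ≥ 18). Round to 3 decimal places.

Var(W) = E[W²] − (E[W])² = 164 − 144 = 20.
Chebyshev's inequality: Pr(|W − μ| ≥ t) ≤ Var(W)/t² = 20/324 = 0.0617.

0.062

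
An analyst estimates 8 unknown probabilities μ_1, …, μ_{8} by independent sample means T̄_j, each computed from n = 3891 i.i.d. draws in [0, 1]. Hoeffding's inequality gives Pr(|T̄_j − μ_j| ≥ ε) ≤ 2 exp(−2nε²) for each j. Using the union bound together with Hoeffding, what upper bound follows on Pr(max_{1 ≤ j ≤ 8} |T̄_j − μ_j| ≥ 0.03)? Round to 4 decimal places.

Per-experiment Hoeffding bound: 2·exp(−2·3891·0.03²) = 2·exp(−7.00380) = 0.0018168.
Union bound over 8 events: 8·0.0018168 = 0.01453.

0.0145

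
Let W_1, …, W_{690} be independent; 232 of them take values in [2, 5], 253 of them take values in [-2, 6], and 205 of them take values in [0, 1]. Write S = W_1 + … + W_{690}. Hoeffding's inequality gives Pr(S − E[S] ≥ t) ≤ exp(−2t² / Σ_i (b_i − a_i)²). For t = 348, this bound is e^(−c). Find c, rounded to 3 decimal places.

13.103

Σ(b_i − a_i)² = 232·3² + 253·8² + 205·1² = 18485.
c = 2t² / 18485 = 2·348² / 18485 = 13.1029.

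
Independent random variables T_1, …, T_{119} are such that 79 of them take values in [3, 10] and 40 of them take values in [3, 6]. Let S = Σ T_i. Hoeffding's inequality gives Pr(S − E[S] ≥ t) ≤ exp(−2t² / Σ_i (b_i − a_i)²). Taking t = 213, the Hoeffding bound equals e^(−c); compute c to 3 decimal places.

21.446

Σ(b_i − a_i)² = 79·7² + 40·3² = 4231.
c = 2t² / 4231 = 2·213² / 4231 = 21.4460.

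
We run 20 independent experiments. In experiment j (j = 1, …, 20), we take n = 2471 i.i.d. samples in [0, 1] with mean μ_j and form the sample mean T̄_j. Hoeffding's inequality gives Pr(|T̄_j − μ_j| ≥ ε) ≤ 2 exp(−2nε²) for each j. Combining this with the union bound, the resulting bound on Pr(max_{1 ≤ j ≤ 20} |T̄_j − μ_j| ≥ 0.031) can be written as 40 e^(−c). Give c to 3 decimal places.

4.749

Union bound over the 20 events: Pr(max_{1 ≤ j ≤ 20} |T̄_j − μ_j| ≥ 0.031) ≤ 20·2·exp(−2nε²) = 40 exp(−2·2471·0.031²).
So c = 2·2471·0.031² = 4.7493.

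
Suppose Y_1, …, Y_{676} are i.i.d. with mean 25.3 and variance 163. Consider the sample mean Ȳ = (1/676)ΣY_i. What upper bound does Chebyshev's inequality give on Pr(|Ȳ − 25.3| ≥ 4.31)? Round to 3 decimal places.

0.013

Var(Ȳ) = Var(Y_i)/n = 163/676 = 0.24112.
Chebyshev: Pr(|Ȳ − 25.3| ≥ 4.31) ≤ Var(Ȳ)/(4.31)² = 163/(676·4.31²) = 0.0130.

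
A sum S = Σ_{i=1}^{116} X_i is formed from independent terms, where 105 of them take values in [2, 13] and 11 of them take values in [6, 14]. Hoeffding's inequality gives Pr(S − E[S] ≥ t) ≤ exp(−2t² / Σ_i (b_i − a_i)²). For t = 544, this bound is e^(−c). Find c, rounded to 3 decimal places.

44.140

Σ(b_i − a_i)² = 105·11² + 11·8² = 13409.
c = 2t² / 13409 = 2·544² / 13409 = 44.1399.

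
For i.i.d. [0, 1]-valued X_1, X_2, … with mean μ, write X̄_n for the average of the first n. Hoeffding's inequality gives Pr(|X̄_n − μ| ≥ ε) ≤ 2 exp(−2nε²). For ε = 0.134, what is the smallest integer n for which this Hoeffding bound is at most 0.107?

82

Require 2·exp(−2nε²) ≤ 0.107, i.e. 2nε² ≥ ln(2/0.107) = 2.928074.
So n ≥ 2.928074 / (2·0.134²) = 81.535.
The smallest integer n is 82.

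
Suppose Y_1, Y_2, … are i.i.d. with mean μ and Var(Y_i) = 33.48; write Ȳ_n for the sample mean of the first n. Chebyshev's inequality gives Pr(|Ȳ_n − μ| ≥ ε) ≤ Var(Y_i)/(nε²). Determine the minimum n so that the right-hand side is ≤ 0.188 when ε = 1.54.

76

Require 33.48/(n·1.54²) ≤ 0.188, i.e. n ≥ 33.48/(0.188·1.54²) = 75.091.
The smallest integer n is 76.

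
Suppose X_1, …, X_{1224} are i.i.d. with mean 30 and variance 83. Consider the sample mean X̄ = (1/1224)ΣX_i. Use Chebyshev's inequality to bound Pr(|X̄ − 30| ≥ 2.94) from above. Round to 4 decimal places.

0.0078

Var(X̄) = Var(X_i)/n = 83/1224 = 0.06781.
Chebyshev: Pr(|X̄ − 30| ≥ 2.94) ≤ Var(X̄)/(2.94)² = 83/(1224·2.94²) = 0.0078.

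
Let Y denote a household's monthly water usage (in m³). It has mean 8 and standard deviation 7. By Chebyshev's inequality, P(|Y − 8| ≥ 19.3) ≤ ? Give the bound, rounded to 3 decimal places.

0.132

Chebyshev: P(|Y − μ| ≥ t) ≤ Var(Y)/t².
Var(Y) = σ² = 7² = 49.
Bound = 49 / 372.49 = 0.1315.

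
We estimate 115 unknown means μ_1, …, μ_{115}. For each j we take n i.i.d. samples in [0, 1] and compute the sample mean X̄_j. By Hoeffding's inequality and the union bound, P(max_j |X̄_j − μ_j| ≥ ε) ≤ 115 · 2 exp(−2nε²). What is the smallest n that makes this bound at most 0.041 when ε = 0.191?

Need 2·115·exp(−2nε²) ≤ 0.041, i.e. exp(−2nε²) ≤ 0.041/230.
So 2nε² ≥ ln(230/0.041) = 8.632263.
Hence n ≥ 8.632263/(2·0.191²) = 118.312.
The smallest integer n is 119.

119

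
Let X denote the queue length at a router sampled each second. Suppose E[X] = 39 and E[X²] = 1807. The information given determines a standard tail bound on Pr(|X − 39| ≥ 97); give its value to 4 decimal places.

The first two moments determine the variance, so Chebyshev's inequality is the sharpest standard bound available.
Var(X) = E[X²] − (E[X])² = 1807 − 1521 = 286.
Chebyshev's inequality: Pr(|X − μ| ≥ t) ≤ Var(X)/t² = 286/9409 = 0.0304.

0.0304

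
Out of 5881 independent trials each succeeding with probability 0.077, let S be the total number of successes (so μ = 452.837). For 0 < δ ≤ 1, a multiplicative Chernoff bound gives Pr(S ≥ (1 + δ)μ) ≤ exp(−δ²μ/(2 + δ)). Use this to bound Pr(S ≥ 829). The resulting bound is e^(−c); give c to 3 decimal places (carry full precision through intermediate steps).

110.387

Write 829 = (1 + δ)μ, so δ = 829/452.837 − 1 = 0.8306808…
Then the exponent is δ²μ/(2 + δ) = (829 − μ)² / (μ·(2 + δ)) = 110.387360.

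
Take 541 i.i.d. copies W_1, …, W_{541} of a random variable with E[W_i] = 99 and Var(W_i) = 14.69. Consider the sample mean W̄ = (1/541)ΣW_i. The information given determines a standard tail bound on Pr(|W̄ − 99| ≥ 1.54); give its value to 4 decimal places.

0.0114

With mean and variance of each term known, Chebyshev's inequality bounds the deviation of the sum (or sample mean).
Var(W̄) = Var(W_i)/n = 14.69/541 = 0.027153.
Chebyshev: Pr(|W̄ − 99| ≥ 1.54) ≤ Var(W̄)/(1.54)² = 14.69/(541·1.54²) = 0.0114.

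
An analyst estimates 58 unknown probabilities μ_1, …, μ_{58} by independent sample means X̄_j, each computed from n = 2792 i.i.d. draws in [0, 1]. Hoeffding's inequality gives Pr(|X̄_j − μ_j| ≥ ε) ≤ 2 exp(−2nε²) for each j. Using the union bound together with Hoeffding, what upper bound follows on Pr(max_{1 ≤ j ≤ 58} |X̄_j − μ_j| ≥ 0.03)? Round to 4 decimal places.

Per-experiment Hoeffding bound: 2·exp(−2·2792·0.03²) = 2·exp(−5.02560) = 0.013135.
Union bound over 58 events: 58·0.013135 = 0.76185.

0.7618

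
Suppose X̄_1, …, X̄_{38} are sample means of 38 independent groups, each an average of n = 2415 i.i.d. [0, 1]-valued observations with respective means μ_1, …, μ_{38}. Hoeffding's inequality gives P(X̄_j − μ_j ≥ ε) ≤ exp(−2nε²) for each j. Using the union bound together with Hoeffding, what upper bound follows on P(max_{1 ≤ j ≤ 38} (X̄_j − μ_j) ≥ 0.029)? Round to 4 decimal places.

Per-experiment Hoeffding bound: exp(−2·2415·0.029²) = exp(−4.06203) = 0.017214.
Union bound over 38 events: 38·0.017214 = 0.65413.

0.6541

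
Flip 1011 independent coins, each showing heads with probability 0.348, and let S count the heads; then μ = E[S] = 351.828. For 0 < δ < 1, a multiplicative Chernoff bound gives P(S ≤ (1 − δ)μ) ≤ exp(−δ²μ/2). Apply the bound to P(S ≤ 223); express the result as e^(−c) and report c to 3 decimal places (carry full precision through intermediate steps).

23.586

Write 223 = (1 − δ)μ, so δ = 1 − 223/351.828 = 0.3661676…
Then the exponent is δ²μ/2 = (μ − 223)²/(2μ) = 23.586317.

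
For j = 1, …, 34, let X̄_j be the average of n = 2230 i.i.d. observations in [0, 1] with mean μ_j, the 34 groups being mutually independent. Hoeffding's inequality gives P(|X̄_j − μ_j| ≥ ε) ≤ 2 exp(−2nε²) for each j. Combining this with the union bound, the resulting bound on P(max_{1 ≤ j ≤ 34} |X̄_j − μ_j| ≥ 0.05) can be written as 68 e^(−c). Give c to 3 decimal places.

11.150

Union bound over the 34 events: P(max_{1 ≤ j ≤ 34} |X̄_j − μ_j| ≥ 0.05) ≤ 34·2·exp(−2nε²) = 68 exp(−2·2230·0.05²).
So c = 2·2230·0.05² = 11.1500.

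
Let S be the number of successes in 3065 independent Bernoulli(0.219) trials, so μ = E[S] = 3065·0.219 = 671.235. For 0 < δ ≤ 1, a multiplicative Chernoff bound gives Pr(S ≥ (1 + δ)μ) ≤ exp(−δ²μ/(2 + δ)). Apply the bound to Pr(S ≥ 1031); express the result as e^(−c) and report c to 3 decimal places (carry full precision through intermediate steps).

Write 1031 = (1 + δ)μ, so δ = 1031/671.235 − 1 = 0.5359747…
Then the exponent is δ²μ/(2 + δ) = (1031 − μ)² / (μ·(2 + δ)) = 76.035832.

76.036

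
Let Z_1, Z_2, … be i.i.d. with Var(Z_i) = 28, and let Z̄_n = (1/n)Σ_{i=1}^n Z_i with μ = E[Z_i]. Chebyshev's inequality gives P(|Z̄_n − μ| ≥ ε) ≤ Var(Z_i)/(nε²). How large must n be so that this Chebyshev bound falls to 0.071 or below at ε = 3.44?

Require 28/(n·3.44²) ≤ 0.071, i.e. n ≥ 28/(0.071·3.44²) = 33.326.
The smallest integer n is 34.

34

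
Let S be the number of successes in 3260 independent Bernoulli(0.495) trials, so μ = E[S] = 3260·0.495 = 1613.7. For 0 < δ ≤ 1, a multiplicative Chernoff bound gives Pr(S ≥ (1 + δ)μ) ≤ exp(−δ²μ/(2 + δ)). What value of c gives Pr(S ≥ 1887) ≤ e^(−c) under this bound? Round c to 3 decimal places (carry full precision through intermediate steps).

21.337

Write 1887 = (1 + δ)μ, so δ = 1887/1613.7 − 1 = 0.1693623…
Then the exponent is δ²μ/(2 + δ) = (1887 − μ)² / (μ·(2 + δ)) = 21.336558.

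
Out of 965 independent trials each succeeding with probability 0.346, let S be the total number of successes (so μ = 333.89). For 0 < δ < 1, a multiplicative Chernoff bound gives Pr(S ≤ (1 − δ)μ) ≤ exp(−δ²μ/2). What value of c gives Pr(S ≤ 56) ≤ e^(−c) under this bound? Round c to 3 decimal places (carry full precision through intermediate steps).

115.641

Write 56 = (1 − δ)μ, so δ = 1 − 56/333.89 = 0.8322801…
Then the exponent is δ²μ/2 = (μ − 56)²/(2μ) = 115.641157.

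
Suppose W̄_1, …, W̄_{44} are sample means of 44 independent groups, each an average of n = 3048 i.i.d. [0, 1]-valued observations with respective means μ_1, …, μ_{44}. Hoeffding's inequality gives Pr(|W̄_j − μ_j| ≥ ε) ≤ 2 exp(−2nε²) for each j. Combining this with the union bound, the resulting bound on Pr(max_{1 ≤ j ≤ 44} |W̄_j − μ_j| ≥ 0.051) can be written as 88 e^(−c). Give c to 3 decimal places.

15.856

Union bound over the 44 events: Pr(max_{1 ≤ j ≤ 44} |W̄_j − μ_j| ≥ 0.051) ≤ 44·2·exp(−2nε²) = 88 exp(−2·3048·0.051²).
So c = 2·3048·0.051² = 15.8557.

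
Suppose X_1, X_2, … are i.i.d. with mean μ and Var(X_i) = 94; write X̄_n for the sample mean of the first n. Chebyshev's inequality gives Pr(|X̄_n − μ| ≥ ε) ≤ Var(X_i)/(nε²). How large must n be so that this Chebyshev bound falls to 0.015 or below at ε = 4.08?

Require 94/(n·4.08²) ≤ 0.015, i.e. n ≥ 94/(0.015·4.08²) = 376.458.
The smallest integer n is 377.

377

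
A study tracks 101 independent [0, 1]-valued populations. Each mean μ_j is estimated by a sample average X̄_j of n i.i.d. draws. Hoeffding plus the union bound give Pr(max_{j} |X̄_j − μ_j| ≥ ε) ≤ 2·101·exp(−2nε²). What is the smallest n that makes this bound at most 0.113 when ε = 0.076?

649

Need 2·101·exp(−2nε²) ≤ 0.113, i.e. exp(−2nε²) ≤ 0.113/202.
So 2nε² ≥ ln(202/0.113) = 7.488635.
Hence n ≥ 7.488635/(2·0.076²) = 648.254.
The smallest integer n is 649.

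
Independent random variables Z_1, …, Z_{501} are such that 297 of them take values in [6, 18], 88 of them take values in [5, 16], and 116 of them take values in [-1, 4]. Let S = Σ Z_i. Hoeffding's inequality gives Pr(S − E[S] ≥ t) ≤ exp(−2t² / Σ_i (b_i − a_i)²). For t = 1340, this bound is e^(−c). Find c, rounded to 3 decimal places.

63.769

Σ(b_i − a_i)² = 297·12² + 88·11² + 116·5² = 56316.
c = 2t² / 56316 = 2·1340² / 56316 = 63.7687.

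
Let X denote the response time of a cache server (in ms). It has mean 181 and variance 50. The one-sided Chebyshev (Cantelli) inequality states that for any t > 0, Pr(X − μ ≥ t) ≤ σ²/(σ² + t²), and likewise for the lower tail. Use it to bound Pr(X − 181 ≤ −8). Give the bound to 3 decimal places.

Here σ² = 50 and t = 8, so σ² + t² = 114.
Cantelli's bound: 50/114 = 0.4386.

0.439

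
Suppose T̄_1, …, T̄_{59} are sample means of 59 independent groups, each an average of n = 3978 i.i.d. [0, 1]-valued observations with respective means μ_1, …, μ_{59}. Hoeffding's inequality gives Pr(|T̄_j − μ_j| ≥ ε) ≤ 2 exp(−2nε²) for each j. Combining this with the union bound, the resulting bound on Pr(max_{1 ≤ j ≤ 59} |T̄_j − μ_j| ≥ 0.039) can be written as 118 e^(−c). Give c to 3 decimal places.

12.101

Union bound over the 59 events: Pr(max_{1 ≤ j ≤ 59} |T̄_j − μ_j| ≥ 0.039) ≤ 59·2·exp(−2nε²) = 118 exp(−2·3978·0.039²).
So c = 2·3978·0.039² = 12.1011.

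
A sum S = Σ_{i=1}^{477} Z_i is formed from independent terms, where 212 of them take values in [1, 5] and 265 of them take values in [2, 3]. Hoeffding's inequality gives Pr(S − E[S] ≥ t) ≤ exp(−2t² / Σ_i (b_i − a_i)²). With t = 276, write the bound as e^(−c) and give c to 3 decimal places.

41.660

Σ(b_i − a_i)² = 212·4² + 265·1² = 3657.
c = 2t² / 3657 = 2·276² / 3657 = 41.6604.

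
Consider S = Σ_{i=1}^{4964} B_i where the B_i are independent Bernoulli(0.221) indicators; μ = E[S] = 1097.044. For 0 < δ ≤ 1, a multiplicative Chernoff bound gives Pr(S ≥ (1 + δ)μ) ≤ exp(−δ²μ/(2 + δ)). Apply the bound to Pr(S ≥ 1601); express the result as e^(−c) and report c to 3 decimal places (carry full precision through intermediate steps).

94.132

Write 1601 = (1 + δ)μ, so δ = 1601/1097.044 − 1 = 0.4593763…
Then the exponent is δ²μ/(2 + δ) = (1601 − μ)² / (μ·(2 + δ)) = 94.131767.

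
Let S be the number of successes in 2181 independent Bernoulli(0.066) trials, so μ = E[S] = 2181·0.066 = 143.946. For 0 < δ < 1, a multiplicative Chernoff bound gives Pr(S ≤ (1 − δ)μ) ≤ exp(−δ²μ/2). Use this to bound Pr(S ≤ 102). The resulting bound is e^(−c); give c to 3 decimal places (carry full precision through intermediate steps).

Write 102 = (1 − δ)μ, so δ = 1 − 102/143.946 = 0.2914009…
Then the exponent is δ²μ/2 = (μ − 102)²/(2μ) = 6.111552.

6.112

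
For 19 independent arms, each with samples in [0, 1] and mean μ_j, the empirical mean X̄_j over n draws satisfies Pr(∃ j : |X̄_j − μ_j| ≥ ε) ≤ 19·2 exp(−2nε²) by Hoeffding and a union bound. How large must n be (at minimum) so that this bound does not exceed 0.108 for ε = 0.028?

3740

Need 2·19·exp(−2nε²) ≤ 0.108, i.e. exp(−2nε²) ≤ 0.108/38.
So 2nε² ≥ ln(38/0.108) = 5.863210.
Hence n ≥ 5.863210/(2·0.028²) = 3739.292.
The smallest integer n is 3740.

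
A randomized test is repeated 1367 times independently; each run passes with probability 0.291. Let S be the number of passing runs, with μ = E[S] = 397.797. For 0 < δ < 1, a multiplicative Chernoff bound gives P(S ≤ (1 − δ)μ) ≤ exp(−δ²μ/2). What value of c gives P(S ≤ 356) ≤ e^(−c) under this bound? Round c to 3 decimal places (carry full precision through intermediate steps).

Write 356 = (1 − δ)μ, so δ = 1 − 356/397.797 = 0.1050712…
Then the exponent is δ²μ/2 = (μ − 356)²/(2μ) = 2.195830.

2.196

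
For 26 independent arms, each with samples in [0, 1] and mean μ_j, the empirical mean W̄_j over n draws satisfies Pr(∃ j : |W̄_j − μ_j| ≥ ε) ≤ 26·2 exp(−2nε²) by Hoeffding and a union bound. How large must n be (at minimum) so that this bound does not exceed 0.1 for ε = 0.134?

175

Need 2·26·exp(−2nε²) ≤ 0.1, i.e. exp(−2nε²) ≤ 0.1/52.
So 2nε² ≥ ln(52/0.1) = 6.253829.
Hence n ≥ 6.253829/(2·0.134²) = 174.143.
The smallest integer n is 175.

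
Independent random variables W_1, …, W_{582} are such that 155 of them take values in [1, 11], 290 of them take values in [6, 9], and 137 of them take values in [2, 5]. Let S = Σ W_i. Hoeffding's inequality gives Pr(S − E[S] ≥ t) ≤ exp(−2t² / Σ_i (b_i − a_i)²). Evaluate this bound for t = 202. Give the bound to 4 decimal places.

0.0147

Σ(b_i − a_i)² = 155·10² + 290·3² + 137·3² = 19343.
Exponent = 2·202² / 19343 = 4.21899.
Bound = exp(−4.21899) = 0.01471.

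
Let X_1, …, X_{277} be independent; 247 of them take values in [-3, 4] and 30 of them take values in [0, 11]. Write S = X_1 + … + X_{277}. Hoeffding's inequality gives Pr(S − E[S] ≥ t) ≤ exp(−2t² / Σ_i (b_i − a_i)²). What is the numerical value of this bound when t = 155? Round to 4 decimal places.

Σ(b_i − a_i)² = 247·7² + 30·11² = 15733.
Exponent = 2·155² / 15733 = 3.05409.
Bound = exp(−3.05409) = 0.04717.

0.0472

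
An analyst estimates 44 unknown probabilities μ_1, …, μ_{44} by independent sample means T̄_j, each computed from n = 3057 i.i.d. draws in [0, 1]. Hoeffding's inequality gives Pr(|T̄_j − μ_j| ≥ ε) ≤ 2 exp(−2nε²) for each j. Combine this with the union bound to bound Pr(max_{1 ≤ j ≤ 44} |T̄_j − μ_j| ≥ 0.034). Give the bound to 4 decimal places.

0.0750

Per-experiment Hoeffding bound: 2·exp(−2·3057·0.034²) = 2·exp(−7.06778) = 0.0017042.
Union bound over 44 events: 44·0.0017042 = 0.07499.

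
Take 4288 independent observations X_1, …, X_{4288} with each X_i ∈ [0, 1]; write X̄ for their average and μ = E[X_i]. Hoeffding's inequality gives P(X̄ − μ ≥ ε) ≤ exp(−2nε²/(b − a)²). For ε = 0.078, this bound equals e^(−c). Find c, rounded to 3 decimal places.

52.176

c = 2nε²/(b − a)² = 2·4288·0.078² / 1² = 52.1764.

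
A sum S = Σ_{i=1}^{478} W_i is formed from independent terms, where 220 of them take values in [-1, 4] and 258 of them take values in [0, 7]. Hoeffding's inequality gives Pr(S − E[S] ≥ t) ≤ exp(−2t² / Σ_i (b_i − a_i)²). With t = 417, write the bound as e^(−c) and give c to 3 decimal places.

19.170

Σ(b_i − a_i)² = 220·5² + 258·7² = 18142.
c = 2t² / 18142 = 2·417² / 18142 = 19.1698.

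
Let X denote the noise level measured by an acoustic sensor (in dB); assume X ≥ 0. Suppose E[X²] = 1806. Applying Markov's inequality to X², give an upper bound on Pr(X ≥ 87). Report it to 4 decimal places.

0.2386

Since X ≥ 0, the event {X ≥ 87} is the same as {X² ≥ 7569}.
Markov's inequality applied to X² gives Pr(X² ≥ 7569) ≤ E[X²]/7569 = 1806/7569 = 0.2386.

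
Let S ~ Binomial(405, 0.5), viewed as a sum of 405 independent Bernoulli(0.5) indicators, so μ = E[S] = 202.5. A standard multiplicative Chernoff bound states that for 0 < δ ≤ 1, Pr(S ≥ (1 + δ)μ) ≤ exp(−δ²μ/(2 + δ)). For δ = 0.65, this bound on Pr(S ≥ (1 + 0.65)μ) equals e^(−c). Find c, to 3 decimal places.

32.285

c = δ²μ/(2 + δ) = 0.65²·202.5/(2 + 0.65) = 32.2854.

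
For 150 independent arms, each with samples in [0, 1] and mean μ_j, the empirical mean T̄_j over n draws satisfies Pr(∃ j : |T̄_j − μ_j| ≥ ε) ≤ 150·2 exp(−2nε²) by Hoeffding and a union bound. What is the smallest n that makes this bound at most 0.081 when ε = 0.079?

659

Need 2·150·exp(−2nε²) ≤ 0.081, i.e. exp(−2nε²) ≤ 0.081/300.
So 2nε² ≥ ln(300/0.081) = 8.217089.
Hence n ≥ 8.217089/(2·0.079²) = 658.315.
The smallest integer n is 659.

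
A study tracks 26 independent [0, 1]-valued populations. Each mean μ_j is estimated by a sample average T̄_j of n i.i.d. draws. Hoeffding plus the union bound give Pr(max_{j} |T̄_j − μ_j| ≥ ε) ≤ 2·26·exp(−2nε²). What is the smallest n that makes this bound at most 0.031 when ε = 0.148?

Need 2·26·exp(−2nε²) ≤ 0.031, i.e. exp(−2nε²) ≤ 0.031/52.
So 2nε² ≥ ln(52/0.031) = 7.425012.
Hence n ≥ 7.425012/(2·0.148²) = 169.490.
The smallest integer n is 170.

170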